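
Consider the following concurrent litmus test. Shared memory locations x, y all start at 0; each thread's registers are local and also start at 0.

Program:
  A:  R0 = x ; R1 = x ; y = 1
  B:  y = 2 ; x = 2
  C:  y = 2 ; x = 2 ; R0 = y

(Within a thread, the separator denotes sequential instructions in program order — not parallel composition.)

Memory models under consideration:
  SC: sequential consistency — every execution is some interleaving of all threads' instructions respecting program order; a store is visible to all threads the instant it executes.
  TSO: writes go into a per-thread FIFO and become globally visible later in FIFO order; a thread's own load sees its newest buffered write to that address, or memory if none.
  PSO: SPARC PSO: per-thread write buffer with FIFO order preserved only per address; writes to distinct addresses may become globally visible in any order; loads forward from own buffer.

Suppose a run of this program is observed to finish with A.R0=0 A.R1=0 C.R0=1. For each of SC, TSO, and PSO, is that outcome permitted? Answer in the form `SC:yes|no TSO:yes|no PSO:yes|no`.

outcome vector order: (A.R0,A.R1,C.R0)
under SC → 001, 002, 021, 022, 221, 222
under TSO → 001, 002, 021, 022, 221, 222
under PSO → 001, 002, 021, 022, 221, 222
target 001 ∈ {SC,TSO,PSO}

SC:yes TSO:yes PSO:yes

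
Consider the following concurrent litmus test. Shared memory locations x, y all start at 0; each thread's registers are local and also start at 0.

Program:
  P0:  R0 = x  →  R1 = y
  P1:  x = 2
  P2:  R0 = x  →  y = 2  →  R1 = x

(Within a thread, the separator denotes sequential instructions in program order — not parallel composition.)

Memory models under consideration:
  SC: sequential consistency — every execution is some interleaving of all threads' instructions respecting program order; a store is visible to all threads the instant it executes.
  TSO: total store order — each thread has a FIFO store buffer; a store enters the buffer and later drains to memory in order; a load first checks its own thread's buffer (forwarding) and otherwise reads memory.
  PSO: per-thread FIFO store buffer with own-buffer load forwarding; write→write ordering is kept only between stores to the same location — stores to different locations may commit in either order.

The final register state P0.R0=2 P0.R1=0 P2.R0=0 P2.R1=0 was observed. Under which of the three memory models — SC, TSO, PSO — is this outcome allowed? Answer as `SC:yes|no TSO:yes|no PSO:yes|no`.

SC:no TSO:yes PSO:yes

outcome vector order: (P0.R0,P0.R1,P2.R0,P2.R1)
SC: 11 outcomes — {0/0/0/0 0/0/0/2 0/0/2/2 0/2/0/0 0/2/0/2 0/2/2/2 2/0/0/2 2/0/2/2 2/2/0/0 2/2/0/2 2/2/2/2}
TSO: 12 outcomes — {0/0/0/0 0/0/0/2 0/0/2/2 0/2/0/0 0/2/0/2 0/2/2/2 2/0/0/0 2/0/0/2 2/0/2/2 2/2/0/0 2/2/0/2 2/2/2/2}
PSO: 12 outcomes — {0/0/0/0 0/0/0/2 0/0/2/2 0/2/0/0 0/2/0/2 0/2/2/2 2/0/0/0 2/0/0/2 2/0/2/2 2/2/0/0 2/2/0/2 2/2/2/2}
target 2/0/0/0 ∈ {TSO,PSO}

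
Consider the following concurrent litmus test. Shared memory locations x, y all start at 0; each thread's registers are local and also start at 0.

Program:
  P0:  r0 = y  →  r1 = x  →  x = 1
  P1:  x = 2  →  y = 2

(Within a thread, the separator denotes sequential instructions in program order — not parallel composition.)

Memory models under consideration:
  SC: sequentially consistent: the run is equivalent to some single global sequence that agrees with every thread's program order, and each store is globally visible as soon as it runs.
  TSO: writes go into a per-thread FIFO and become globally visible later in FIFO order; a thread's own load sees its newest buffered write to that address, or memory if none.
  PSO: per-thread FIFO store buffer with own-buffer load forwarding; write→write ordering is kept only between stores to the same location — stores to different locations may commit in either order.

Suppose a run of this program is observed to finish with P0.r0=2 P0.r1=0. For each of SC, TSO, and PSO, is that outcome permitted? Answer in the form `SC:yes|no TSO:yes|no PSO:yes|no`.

outcome vector order: (P0.r0,P0.r1)
SC: 3 outcomes — {(0,0) (0,2) (2,2)}
TSO: 3 outcomes — {(0,0) (0,2) (2,2)}
PSO: 4 outcomes — {(0,0) (0,2) (2,0) (2,2)}
target (2,0) ∈ {PSO}

SC:no TSO:no PSO:yes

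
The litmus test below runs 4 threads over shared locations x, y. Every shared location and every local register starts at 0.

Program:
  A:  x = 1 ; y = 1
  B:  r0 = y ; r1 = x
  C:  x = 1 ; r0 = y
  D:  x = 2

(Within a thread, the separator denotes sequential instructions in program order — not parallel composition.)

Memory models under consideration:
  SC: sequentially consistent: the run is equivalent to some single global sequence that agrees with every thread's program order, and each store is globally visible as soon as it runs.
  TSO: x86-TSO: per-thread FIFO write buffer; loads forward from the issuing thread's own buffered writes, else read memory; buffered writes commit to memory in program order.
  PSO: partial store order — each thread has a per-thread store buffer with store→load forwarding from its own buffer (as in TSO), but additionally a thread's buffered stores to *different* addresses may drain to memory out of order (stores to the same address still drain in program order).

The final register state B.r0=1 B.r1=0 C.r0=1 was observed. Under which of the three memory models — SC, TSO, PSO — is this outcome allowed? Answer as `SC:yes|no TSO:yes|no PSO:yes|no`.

SC:no TSO:no PSO:yes

outcome vector order: (B.r0,B.r1,C.r0)
SC (10): 000 001 010 011 020 021 110 111 120 121
TSO (10): 000 001 010 011 020 021 110 111 120 121
PSO (12): 000 001 010 011 020 021 100 101 110 111 120 121
target 101 ∈ {PSO}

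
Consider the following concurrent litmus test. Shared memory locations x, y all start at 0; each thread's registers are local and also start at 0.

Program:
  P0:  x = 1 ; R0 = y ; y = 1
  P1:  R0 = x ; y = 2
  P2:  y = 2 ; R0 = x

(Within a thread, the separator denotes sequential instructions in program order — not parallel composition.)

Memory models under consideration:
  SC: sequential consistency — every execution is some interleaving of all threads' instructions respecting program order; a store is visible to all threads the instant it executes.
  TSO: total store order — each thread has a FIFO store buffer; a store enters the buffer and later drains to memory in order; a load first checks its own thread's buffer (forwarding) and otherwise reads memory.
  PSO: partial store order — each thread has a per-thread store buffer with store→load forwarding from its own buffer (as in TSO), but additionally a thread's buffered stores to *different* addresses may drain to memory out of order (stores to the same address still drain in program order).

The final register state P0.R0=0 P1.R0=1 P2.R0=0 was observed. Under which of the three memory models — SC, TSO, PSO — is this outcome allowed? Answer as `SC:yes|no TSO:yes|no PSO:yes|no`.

outcome vector order: (P0.R0,P1.R0,P2.R0)
[SC] allowed = {001 011 200 201 210 211}
[TSO] allowed = {000 001 010 011 200 201 210 211}
[PSO] allowed = {000 001 010 011 200 201 210 211}
target 010 ∈ {TSO,PSO}

SC:no TSO:yes PSO:yes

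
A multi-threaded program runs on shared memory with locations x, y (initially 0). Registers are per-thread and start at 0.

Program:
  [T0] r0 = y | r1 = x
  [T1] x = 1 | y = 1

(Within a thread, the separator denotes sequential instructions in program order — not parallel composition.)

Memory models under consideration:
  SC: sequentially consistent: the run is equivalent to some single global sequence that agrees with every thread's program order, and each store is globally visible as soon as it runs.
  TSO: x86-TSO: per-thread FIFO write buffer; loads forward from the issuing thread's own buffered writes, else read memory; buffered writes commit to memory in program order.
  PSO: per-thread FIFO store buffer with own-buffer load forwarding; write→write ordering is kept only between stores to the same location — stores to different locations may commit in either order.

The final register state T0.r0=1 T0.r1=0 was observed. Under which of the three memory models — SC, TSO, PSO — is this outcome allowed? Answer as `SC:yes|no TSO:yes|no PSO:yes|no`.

outcome vector order: (T0.r0,T0.r1)
[SC] allowed = {(0,0); (0,1); (1,1)}
[TSO] allowed = {(0,0); (0,1); (1,1)}
[PSO] allowed = {(0,0); (0,1); (1,0); (1,1)}
target (1,0) ∈ {PSO}

SC:no TSO:no PSO:yes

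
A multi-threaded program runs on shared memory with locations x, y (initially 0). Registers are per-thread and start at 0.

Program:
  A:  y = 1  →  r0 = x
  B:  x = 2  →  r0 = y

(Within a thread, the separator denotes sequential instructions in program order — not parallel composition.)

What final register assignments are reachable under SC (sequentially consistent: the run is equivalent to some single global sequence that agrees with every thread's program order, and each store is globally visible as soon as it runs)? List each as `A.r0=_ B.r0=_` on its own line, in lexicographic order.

outcome vector order: (A.r0,B.r0)
|SC outcomes| = 3

A.r0=0 B.r0=1
A.r0=2 B.r0=0
A.r0=2 B.r0=1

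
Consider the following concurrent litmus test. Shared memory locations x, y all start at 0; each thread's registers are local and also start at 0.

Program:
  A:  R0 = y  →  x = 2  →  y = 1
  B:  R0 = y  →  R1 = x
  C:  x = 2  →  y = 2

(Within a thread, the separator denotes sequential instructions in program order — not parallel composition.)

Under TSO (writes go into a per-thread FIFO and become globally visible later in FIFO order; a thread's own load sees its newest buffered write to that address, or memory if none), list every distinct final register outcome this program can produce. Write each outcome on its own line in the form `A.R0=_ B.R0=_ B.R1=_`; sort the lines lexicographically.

A.R0=0 B.R0=0 B.R1=0
A.R0=0 B.R0=0 B.R1=2
A.R0=0 B.R0=1 B.R1=2
A.R0=0 B.R0=2 B.R1=2
A.R0=2 B.R0=0 B.R1=0
A.R0=2 B.R0=0 B.R1=2
A.R0=2 B.R0=1 B.R1=2
A.R0=2 B.R0=2 B.R1=2

outcome vector order: (A.R0,B.R0,B.R1)
|TSO outcomes| = 8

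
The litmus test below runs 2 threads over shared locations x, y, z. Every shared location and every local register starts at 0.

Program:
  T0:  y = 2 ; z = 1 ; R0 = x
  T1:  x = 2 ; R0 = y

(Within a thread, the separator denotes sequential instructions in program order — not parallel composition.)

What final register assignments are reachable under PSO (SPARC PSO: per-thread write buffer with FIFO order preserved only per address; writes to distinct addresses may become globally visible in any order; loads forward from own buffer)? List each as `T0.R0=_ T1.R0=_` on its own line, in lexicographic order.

T0.R0=0 T1.R0=0
T0.R0=0 T1.R0=2
T0.R0=2 T1.R0=0
T0.R0=2 T1.R0=2

outcome vector order: (T0.R0,T1.R0)
|PSO outcomes| = 4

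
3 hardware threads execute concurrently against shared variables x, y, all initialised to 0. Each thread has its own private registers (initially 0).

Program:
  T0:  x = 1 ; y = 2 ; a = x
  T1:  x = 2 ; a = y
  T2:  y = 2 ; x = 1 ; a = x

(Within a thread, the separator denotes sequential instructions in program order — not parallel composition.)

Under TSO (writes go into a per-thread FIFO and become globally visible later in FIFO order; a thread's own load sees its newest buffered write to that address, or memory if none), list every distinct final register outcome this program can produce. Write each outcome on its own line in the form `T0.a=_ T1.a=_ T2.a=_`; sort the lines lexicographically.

T0.a=1 T1.a=0 T2.a=1
T0.a=1 T1.a=0 T2.a=2
T0.a=1 T1.a=2 T2.a=1
T0.a=1 T1.a=2 T2.a=2
T0.a=2 T1.a=0 T2.a=1
T0.a=2 T1.a=0 T2.a=2
T0.a=2 T1.a=2 T2.a=1
T0.a=2 T1.a=2 T2.a=2

outcome vector order: (T0.a,T1.a,T2.a)
|TSO outcomes| = 8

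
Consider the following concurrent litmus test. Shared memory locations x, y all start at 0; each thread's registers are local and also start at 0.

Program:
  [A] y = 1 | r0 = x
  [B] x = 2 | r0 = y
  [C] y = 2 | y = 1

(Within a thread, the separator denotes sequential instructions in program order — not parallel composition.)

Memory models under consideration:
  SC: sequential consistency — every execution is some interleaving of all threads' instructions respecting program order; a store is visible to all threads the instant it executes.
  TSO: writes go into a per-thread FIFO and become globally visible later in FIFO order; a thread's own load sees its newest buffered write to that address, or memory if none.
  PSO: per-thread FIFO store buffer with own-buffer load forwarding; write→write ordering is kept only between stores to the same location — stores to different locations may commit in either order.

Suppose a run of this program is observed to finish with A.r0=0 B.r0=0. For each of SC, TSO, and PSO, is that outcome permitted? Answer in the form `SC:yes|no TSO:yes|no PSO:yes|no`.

SC:no TSO:yes PSO:yes

outcome vector order: (A.r0,B.r0)
SC: 5 outcomes — {01; 02; 20; 21; 22}
TSO: 6 outcomes — {00; 01; 02; 20; 21; 22}
PSO: 6 outcomes — {00; 01; 02; 20; 21; 22}
target 00 ∈ {TSO,PSO}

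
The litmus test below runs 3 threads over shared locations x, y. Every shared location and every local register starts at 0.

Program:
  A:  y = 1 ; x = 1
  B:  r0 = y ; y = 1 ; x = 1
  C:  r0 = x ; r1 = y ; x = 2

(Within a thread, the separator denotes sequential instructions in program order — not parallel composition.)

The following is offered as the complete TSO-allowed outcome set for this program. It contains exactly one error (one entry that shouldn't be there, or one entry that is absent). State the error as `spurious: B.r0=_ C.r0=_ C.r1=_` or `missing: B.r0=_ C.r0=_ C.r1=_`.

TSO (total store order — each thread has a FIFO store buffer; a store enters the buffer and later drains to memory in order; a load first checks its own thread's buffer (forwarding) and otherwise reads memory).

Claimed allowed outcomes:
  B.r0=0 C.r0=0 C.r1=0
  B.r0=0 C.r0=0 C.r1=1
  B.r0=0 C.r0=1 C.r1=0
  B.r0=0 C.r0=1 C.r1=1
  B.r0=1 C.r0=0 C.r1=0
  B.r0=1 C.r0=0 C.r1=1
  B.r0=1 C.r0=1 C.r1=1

outcome vector order: (B.r0,C.r0,C.r1)
TSO: 6 outcomes — {(0,0,0); (0,0,1); (0,1,1); (1,0,0); (1,0,1); (1,1,1)}
claimed∖TSO = {(0,1,0)}

spurious: B.r0=0 C.r0=1 C.r1=0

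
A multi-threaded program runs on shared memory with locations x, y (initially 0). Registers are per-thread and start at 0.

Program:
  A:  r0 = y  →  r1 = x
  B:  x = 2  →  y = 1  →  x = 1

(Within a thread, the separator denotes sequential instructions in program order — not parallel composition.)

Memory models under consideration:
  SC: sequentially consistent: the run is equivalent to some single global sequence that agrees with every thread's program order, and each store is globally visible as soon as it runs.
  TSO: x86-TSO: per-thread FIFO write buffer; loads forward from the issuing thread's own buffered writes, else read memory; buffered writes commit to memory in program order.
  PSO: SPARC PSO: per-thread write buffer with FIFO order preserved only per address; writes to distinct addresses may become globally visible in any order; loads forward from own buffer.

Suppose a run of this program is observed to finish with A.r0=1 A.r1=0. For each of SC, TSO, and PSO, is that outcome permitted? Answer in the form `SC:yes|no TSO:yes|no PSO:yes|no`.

outcome vector order: (A.r0,A.r1)
[SC] allowed = {<0 0>, <0 1>, <0 2>, <1 1>, <1 2>}
[TSO] allowed = {<0 0>, <0 1>, <0 2>, <1 1>, <1 2>}
[PSO] allowed = {<0 0>, <0 1>, <0 2>, <1 0>, <1 1>, <1 2>}
target <1 0> ∈ {PSO}

SC:no TSO:no PSO:yes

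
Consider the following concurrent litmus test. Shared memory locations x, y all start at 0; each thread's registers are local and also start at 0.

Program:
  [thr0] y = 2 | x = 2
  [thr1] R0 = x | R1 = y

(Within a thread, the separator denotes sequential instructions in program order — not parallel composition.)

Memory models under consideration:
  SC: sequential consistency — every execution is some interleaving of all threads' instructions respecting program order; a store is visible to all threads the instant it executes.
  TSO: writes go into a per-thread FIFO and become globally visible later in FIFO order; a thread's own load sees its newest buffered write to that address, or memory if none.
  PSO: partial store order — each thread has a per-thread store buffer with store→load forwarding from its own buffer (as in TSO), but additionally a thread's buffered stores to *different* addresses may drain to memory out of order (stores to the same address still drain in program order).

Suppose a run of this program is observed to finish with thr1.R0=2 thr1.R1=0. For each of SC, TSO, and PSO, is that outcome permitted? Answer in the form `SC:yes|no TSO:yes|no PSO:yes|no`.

outcome vector order: (thr1.R0,thr1.R1)
SC (3): (0,0) (0,2) (2,2)
TSO (3): (0,0) (0,2) (2,2)
PSO (4): (0,0) (0,2) (2,0) (2,2)
target (2,0) ∈ {PSO}

SC:no TSO:no PSO:yes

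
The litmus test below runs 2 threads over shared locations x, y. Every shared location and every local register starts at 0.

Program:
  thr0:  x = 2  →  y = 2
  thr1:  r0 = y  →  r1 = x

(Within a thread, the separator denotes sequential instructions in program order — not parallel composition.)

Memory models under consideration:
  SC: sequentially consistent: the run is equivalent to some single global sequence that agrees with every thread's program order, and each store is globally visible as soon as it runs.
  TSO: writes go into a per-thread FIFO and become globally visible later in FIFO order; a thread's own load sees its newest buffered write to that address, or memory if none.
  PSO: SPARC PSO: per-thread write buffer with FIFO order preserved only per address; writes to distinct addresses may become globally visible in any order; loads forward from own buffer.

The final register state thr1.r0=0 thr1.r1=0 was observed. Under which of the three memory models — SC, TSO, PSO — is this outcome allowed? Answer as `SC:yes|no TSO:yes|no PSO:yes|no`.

SC:yes TSO:yes PSO:yes

outcome vector order: (thr1.r0,thr1.r1)
SC (3): <0 0>; <0 2>; <2 2>
TSO (3): <0 0>; <0 2>; <2 2>
PSO (4): <0 0>; <0 2>; <2 0>; <2 2>
target <0 0> ∈ {SC,TSO,PSO}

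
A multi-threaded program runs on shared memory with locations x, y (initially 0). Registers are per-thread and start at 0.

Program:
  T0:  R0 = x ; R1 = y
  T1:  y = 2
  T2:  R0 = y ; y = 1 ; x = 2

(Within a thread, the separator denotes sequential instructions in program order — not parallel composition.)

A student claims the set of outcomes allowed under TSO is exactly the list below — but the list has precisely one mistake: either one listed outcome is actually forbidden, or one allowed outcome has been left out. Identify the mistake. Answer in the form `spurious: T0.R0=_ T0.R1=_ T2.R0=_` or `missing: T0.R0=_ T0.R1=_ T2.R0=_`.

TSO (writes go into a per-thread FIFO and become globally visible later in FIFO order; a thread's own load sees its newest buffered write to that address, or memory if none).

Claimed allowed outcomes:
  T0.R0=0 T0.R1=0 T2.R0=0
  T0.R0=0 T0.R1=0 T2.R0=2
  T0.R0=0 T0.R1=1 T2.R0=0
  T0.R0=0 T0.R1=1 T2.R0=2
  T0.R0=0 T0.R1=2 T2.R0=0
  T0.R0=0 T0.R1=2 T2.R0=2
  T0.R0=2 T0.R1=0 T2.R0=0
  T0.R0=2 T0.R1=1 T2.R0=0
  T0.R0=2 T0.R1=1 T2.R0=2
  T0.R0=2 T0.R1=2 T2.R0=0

outcome vector order: (T0.R0,T0.R1,T2.R0)
[TSO] allowed = {0/0/0 0/0/2 0/1/0 0/1/2 0/2/0 0/2/2 2/1/0 2/1/2 2/2/0}
claimed∖TSO = {2/0/0}

spurious: T0.R0=2 T0.R1=0 T2.R0=0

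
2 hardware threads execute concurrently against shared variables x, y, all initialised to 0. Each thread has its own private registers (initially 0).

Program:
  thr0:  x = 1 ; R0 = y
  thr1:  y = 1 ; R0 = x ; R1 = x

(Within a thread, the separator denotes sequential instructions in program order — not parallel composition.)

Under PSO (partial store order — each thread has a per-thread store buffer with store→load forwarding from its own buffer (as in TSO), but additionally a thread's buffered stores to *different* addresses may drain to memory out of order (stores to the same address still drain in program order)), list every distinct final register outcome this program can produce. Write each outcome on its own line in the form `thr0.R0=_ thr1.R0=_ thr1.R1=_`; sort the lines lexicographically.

thr0.R0=0 thr1.R0=0 thr1.R1=0
thr0.R0=0 thr1.R0=0 thr1.R1=1
thr0.R0=0 thr1.R0=1 thr1.R1=1
thr0.R0=1 thr1.R0=0 thr1.R1=0
thr0.R0=1 thr1.R0=0 thr1.R1=1
thr0.R0=1 thr1.R0=1 thr1.R1=1

outcome vector order: (thr0.R0,thr1.R0,thr1.R1)
|PSO outcomes| = 6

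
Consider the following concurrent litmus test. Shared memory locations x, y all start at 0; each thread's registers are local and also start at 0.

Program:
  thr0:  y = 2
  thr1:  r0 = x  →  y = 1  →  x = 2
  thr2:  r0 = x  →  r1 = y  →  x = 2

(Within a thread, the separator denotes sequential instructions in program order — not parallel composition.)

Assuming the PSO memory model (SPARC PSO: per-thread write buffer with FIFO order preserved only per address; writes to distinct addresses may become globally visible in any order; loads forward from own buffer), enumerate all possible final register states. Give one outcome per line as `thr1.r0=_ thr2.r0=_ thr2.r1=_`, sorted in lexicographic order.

thr1.r0=0 thr2.r0=0 thr2.r1=0
thr1.r0=0 thr2.r0=0 thr2.r1=1
thr1.r0=0 thr2.r0=0 thr2.r1=2
thr1.r0=0 thr2.r0=2 thr2.r1=0
thr1.r0=0 thr2.r0=2 thr2.r1=1
thr1.r0=0 thr2.r0=2 thr2.r1=2
thr1.r0=2 thr2.r0=0 thr2.r1=0
thr1.r0=2 thr2.r0=0 thr2.r1=2

outcome vector order: (thr1.r0,thr2.r0,thr2.r1)
|PSO outcomes| = 8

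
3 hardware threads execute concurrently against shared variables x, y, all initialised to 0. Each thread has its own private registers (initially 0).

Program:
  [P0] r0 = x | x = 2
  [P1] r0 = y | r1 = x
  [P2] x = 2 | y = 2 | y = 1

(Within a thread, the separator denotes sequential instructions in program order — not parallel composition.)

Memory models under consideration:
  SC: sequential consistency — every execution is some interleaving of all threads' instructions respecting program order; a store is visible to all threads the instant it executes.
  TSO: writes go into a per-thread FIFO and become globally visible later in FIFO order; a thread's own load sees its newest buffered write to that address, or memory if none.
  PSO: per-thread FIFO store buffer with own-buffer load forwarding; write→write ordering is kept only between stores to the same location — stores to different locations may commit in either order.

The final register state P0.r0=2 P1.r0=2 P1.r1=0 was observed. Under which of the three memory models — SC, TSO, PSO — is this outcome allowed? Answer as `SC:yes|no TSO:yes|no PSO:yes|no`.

outcome vector order: (P0.r0,P1.r0,P1.r1)
under SC → (0,0,0), (0,0,2), (0,1,2), (0,2,2), (2,0,0), (2,0,2), (2,1,2), (2,2,2)
under TSO → (0,0,0), (0,0,2), (0,1,2), (0,2,2), (2,0,0), (2,0,2), (2,1,2), (2,2,2)
under PSO → (0,0,0), (0,0,2), (0,1,0), (0,1,2), (0,2,0), (0,2,2), (2,0,0), (2,0,2), (2,1,0), (2,1,2), (2,2,0), (2,2,2)
target (2,2,0) ∈ {PSO}

SC:no TSO:no PSO:yes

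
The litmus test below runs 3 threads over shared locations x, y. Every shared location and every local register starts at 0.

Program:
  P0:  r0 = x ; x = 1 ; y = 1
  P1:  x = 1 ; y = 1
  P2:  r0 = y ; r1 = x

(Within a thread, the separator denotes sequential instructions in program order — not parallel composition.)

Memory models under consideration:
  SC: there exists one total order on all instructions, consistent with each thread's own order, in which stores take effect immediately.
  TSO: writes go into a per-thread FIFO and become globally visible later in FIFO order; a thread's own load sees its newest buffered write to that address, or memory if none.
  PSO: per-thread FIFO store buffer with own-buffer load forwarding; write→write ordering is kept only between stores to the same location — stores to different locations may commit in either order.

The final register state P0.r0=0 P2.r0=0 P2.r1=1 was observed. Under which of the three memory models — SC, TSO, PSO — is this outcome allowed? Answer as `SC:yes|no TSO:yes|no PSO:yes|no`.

SC:yes TSO:yes PSO:yes

outcome vector order: (P0.r0,P2.r0,P2.r1)
under SC → 000, 001, 011, 100, 101, 111
under TSO → 000, 001, 011, 100, 101, 111
under PSO → 000, 001, 010, 011, 100, 101, 110, 111
target 001 ∈ {SC,TSO,PSO}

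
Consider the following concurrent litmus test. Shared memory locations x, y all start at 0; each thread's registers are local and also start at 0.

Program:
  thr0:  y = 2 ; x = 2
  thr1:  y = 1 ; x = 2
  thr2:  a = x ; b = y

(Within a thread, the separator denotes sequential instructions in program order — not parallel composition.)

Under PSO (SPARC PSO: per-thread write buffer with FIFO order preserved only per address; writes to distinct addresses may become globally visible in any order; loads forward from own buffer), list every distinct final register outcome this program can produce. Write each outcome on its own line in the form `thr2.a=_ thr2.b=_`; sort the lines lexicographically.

outcome vector order: (thr2.a,thr2.b)
|PSO outcomes| = 6

thr2.a=0 thr2.b=0
thr2.a=0 thr2.b=1
thr2.a=0 thr2.b=2
thr2.a=2 thr2.b=0
thr2.a=2 thr2.b=1
thr2.a=2 thr2.b=2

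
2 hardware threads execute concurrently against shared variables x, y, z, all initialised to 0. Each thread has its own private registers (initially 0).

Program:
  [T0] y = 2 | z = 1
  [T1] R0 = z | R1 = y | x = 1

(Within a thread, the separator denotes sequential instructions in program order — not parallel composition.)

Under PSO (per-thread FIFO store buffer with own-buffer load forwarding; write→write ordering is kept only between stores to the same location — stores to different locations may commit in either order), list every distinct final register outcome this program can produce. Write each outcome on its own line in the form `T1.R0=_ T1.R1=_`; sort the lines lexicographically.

outcome vector order: (T1.R0,T1.R1)
|PSO outcomes| = 4

T1.R0=0 T1.R1=0
T1.R0=0 T1.R1=2
T1.R0=1 T1.R1=0
T1.R0=1 T1.R1=2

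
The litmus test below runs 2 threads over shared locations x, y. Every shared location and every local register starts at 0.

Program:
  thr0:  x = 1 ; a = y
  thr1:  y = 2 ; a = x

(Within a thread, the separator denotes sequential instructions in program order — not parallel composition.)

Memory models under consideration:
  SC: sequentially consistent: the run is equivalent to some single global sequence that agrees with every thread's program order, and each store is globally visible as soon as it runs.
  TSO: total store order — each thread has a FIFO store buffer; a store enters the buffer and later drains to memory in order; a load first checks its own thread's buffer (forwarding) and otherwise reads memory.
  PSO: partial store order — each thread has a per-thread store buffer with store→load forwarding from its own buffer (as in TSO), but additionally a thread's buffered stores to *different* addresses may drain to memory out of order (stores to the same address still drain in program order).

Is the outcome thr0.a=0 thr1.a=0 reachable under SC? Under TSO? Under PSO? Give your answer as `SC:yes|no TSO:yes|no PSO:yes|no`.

SC:no TSO:yes PSO:yes

outcome vector order: (thr0.a,thr1.a)
SC: 3 outcomes — {(0,1), (2,0), (2,1)}
TSO: 4 outcomes — {(0,0), (0,1), (2,0), (2,1)}
PSO: 4 outcomes — {(0,0), (0,1), (2,0), (2,1)}
target (0,0) ∈ {TSO,PSO}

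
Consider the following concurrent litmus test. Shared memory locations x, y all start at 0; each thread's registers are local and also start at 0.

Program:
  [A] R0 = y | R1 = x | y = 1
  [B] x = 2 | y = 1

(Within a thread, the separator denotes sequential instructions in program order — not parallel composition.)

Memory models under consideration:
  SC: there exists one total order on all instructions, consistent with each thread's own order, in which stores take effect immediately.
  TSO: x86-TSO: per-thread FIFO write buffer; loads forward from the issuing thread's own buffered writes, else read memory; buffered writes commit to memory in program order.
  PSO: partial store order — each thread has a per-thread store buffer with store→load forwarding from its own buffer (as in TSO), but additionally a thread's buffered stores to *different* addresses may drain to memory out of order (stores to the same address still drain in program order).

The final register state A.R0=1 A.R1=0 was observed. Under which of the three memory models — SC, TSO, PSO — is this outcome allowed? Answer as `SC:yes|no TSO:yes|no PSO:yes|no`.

outcome vector order: (A.R0,A.R1)
[SC] allowed = {00, 02, 12}
[TSO] allowed = {00, 02, 12}
[PSO] allowed = {00, 02, 10, 12}
target 10 ∈ {PSO}

SC:no TSO:no PSO:yes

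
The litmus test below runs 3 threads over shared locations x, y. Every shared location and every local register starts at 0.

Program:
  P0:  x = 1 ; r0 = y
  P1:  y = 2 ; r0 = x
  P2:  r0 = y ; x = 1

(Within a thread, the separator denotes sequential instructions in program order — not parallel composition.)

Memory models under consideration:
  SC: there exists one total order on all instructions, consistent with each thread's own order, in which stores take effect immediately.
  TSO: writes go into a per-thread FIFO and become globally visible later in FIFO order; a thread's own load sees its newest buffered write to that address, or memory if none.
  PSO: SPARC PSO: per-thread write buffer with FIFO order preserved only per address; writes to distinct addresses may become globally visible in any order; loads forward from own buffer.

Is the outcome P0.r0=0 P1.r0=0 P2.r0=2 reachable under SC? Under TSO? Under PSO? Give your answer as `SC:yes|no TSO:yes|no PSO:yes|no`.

SC:no TSO:yes PSO:yes

outcome vector order: (P0.r0,P1.r0,P2.r0)
[SC] allowed = {0/1/0; 0/1/2; 2/0/0; 2/0/2; 2/1/0; 2/1/2}
[TSO] allowed = {0/0/0; 0/0/2; 0/1/0; 0/1/2; 2/0/0; 2/0/2; 2/1/0; 2/1/2}
[PSO] allowed = {0/0/0; 0/0/2; 0/1/0; 0/1/2; 2/0/0; 2/0/2; 2/1/0; 2/1/2}
target 0/0/2 ∈ {TSO,PSO}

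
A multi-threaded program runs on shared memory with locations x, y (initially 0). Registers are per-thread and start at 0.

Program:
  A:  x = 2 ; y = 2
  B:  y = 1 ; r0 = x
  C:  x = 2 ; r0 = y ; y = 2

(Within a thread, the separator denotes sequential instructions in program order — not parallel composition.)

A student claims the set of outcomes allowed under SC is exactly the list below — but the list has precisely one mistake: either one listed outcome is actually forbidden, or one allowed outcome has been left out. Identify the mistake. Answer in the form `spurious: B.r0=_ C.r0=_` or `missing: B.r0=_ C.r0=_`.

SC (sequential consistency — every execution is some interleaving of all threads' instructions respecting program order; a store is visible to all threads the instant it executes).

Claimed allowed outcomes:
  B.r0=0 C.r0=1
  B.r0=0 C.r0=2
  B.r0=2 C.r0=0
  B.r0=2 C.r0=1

outcome vector order: (B.r0,C.r0)
[SC] allowed = {0/1 0/2 2/0 2/1 2/2}
SC∖claimed = {2/2}

missing: B.r0=2 C.r0=2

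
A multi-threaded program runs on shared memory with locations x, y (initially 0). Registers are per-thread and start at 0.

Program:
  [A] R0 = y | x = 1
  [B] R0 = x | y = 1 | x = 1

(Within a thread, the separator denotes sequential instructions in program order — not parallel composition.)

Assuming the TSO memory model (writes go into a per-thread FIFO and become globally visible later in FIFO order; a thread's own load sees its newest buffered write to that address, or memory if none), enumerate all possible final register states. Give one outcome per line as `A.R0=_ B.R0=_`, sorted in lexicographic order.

outcome vector order: (A.R0,B.R0)
|TSO outcomes| = 3

A.R0=0 B.R0=0
A.R0=0 B.R0=1
A.R0=1 B.R0=0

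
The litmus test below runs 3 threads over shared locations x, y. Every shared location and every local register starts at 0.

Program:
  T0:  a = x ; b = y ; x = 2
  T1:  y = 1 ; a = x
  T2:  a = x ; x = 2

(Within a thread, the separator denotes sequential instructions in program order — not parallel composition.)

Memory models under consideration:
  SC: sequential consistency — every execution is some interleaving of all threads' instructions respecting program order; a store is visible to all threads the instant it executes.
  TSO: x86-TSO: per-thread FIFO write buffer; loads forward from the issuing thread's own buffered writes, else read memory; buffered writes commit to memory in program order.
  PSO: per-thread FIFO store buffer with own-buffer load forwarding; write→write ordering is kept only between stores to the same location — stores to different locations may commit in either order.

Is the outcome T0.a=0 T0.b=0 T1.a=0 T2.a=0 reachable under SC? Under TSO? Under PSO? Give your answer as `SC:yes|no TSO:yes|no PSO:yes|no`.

outcome vector order: (T0.a,T0.b,T1.a,T2.a)
[SC] allowed = {0000; 0002; 0020; 0022; 0100; 0102; 0120; 0122; 2020; 2100; 2120}
[TSO] allowed = {0000; 0002; 0020; 0022; 0100; 0102; 0120; 0122; 2000; 2020; 2100; 2120}
[PSO] allowed = {0000; 0002; 0020; 0022; 0100; 0102; 0120; 0122; 2000; 2020; 2100; 2120}
target 0000 ∈ {SC,TSO,PSO}

SC:yes TSO:yes PSO:yes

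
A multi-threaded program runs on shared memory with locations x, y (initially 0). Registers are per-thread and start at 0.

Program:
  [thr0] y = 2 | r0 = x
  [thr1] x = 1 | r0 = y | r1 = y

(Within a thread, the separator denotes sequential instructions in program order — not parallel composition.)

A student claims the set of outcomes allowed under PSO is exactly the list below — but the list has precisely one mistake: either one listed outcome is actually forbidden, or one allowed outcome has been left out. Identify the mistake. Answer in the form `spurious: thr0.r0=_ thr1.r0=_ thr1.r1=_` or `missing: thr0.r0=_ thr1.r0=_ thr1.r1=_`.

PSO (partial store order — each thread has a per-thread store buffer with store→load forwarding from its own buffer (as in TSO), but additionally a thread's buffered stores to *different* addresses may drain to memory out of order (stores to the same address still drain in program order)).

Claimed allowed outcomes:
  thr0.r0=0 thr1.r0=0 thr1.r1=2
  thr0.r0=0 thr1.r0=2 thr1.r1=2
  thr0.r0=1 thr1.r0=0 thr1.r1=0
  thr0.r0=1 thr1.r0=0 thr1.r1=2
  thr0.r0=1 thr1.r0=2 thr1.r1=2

outcome vector order: (thr0.r0,thr1.r0,thr1.r1)
PSO: 6 outcomes — {000, 002, 022, 100, 102, 122}
PSO∖claimed = {000}

missing: thr0.r0=0 thr1.r0=0 thr1.r1=0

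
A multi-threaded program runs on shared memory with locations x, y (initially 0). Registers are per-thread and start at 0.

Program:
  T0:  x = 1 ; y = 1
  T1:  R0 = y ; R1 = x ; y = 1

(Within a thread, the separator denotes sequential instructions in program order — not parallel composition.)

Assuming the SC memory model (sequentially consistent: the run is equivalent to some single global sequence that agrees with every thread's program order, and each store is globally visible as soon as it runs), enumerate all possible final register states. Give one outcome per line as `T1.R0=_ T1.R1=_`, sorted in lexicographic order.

T1.R0=0 T1.R1=0
T1.R0=0 T1.R1=1
T1.R0=1 T1.R1=1

outcome vector order: (T1.R0,T1.R1)
|SC outcomes| = 3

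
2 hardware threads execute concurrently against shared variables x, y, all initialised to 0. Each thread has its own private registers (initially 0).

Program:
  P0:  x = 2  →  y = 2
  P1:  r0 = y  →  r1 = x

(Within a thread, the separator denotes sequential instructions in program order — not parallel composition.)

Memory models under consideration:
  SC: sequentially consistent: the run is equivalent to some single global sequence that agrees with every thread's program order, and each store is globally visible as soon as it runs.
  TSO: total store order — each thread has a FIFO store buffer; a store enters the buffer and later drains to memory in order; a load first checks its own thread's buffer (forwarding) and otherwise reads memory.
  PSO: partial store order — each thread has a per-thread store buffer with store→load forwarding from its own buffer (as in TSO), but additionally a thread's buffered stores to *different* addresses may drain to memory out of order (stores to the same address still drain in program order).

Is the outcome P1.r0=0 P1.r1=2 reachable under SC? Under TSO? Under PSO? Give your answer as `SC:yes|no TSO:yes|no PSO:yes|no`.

outcome vector order: (P1.r0,P1.r1)
[SC] allowed = {0/0; 0/2; 2/2}
[TSO] allowed = {0/0; 0/2; 2/2}
[PSO] allowed = {0/0; 0/2; 2/0; 2/2}
target 0/2 ∈ {SC,TSO,PSO}

SC:yes TSO:yes PSO:yes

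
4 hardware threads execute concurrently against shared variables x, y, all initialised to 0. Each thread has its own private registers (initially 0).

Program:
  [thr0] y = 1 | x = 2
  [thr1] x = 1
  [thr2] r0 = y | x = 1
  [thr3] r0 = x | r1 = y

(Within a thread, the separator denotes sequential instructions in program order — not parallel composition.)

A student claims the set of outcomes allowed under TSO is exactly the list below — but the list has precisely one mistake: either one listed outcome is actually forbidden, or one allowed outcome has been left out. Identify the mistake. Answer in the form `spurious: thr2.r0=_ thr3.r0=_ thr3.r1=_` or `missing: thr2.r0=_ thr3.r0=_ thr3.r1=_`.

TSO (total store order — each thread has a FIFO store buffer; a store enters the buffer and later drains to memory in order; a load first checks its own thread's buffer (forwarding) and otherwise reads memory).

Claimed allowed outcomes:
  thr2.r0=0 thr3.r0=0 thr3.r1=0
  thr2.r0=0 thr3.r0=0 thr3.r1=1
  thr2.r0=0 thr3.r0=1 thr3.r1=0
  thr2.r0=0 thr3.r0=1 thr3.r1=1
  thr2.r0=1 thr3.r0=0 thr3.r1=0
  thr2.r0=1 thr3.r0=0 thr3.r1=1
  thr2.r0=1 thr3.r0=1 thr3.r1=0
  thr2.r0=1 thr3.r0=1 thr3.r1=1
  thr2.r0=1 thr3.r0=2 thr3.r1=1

outcome vector order: (thr2.r0,thr3.r0,thr3.r1)
[TSO] allowed = {(0,0,0) (0,0,1) (0,1,0) (0,1,1) (0,2,1) (1,0,0) (1,0,1) (1,1,0) (1,1,1) (1,2,1)}
TSO∖claimed = {(0,2,1)}

missing: thr2.r0=0 thr3.r0=2 thr3.r1=1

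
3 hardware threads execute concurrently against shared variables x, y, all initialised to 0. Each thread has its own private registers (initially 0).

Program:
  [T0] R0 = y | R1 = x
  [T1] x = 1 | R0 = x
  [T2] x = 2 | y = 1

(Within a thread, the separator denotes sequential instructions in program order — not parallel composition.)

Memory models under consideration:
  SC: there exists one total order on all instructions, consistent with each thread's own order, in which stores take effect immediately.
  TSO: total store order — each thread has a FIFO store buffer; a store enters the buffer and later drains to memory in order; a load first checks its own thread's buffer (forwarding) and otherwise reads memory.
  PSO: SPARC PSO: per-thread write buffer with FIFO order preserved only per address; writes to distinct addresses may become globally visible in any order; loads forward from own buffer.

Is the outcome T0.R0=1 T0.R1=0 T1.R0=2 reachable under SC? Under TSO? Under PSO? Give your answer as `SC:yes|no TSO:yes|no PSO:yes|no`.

SC:no TSO:no PSO:yes

outcome vector order: (T0.R0,T0.R1,T1.R0)
under SC → <0 0 1>; <0 0 2>; <0 1 1>; <0 1 2>; <0 2 1>; <0 2 2>; <1 1 1>; <1 2 1>; <1 2 2>
under TSO → <0 0 1>; <0 0 2>; <0 1 1>; <0 1 2>; <0 2 1>; <0 2 2>; <1 1 1>; <1 2 1>; <1 2 2>
under PSO → <0 0 1>; <0 0 2>; <0 1 1>; <0 1 2>; <0 2 1>; <0 2 2>; <1 0 1>; <1 0 2>; <1 1 1>; <1 1 2>; <1 2 1>; <1 2 2>
target <1 0 2> ∈ {PSO}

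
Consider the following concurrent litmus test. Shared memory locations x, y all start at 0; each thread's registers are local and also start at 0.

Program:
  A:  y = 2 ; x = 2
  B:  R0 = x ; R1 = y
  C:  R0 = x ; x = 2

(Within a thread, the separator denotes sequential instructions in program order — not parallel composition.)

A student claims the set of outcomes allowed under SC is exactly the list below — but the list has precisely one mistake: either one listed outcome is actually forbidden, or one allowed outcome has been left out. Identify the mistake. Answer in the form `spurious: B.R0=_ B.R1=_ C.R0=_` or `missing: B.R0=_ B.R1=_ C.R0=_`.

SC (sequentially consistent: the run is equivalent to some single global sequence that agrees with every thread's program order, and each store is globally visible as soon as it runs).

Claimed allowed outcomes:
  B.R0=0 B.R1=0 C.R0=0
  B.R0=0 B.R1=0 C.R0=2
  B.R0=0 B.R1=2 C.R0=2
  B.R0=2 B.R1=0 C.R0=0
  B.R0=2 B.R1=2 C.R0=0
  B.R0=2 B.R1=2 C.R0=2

outcome vector order: (B.R0,B.R1,C.R0)
SC: 7 outcomes — {0/0/0; 0/0/2; 0/2/0; 0/2/2; 2/0/0; 2/2/0; 2/2/2}
SC∖claimed = {0/2/0}

missing: B.R0=0 B.R1=2 C.R0=0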